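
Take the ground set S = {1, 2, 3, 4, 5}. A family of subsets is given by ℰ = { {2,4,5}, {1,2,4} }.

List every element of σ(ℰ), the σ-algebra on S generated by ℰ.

Initial family (4 sets): { {}, {1,2,4}, {2,4,5}, S }.
Iteration 1 (3 new):
  {1,3}  = complement {2,4,5}
  {3,5}  = complement {1,2,4}
  {1,2,4,5}  = {1,2,4} ∪ {2,4,5}
  (now 7)
Iteration 2 adds 4:
  {3}  = complement {1,2,4,5}
  {1,3,5}  = {1,3} ∪ {3,5}
  {1,2,3,4}  = {1,3} ∪ {1,2,4}
  {2,3,4,5}  = {3,5} ∪ {2,4,5}
  (now 11)
Iteration 3. New:
  {1}  = complement {2,3,4,5}
  {5}  = complement {1,2,3,4}
  {2,4}  = complement {1,3,5}
  (now 14)
Iteration 4 adds 2:
  {1,5}  = {5} ∪ {1}
  {2,3,4}  = {3} ∪ {2,4}
  (now 16)
Iteration 5: already closed under ᶜ and ∪.

Therefore σ(ℰ) = { {}, {1}, {3}, {5}, {1,3}, {1,5}, {2,4}, {3,5}, {1,2,4}, {1,3,5}, {2,3,4}, {2,4,5}, {1,2,3,4}, {1,2,4,5}, {2,3,4,5}, S } (|σ(ℰ)| = 16).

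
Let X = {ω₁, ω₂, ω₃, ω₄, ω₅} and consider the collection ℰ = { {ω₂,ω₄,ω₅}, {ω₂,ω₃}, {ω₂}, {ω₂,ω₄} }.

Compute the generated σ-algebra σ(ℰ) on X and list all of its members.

Start: ℰ ∪ {∅, X} = { ∅, {ω₂}, {ω₂,ω₃}, {ω₂,ω₄}, {ω₂,ω₄,ω₅}, X }.
Pass 1 (6 new):
  {ω₁,ω₃}  = {ω₂,ω₄,ω₅}ᶜ
  {ω₁,ω₃,ω₅}  = {ω₂,ω₄}ᶜ
  {ω₁,ω₄,ω₅}  = {ω₂,ω₃}ᶜ
  {ω₂,ω₃,ω₄}  = {ω₂,ω₃} ∪ {ω₂,ω₄}
  {ω₁,ω₃,ω₄,ω₅}  = {ω₂}ᶜ
  {ω₂,ω₃,ω₄,ω₅}  = {ω₂,ω₃} ∪ {ω₂,ω₄,ω₅}
  (now 12)
Pass 2: 6 new —
  {ω₁}  = {ω₂,ω₃,ω₄,ω₅}ᶜ
  {ω₁,ω₅}  = {ω₂,ω₃,ω₄}ᶜ
  {ω₁,ω₂,ω₃}  = {ω₂} ∪ {ω₁,ω₃}
  {ω₁,ω₂,ω₃,ω₄}  = {ω₂,ω₃,ω₄} ∪ {ω₁,ω₃}
  {ω₁,ω₂,ω₃,ω₅}  = {ω₁,ω₃,ω₅} ∪ {ω₂}
  {ω₁,ω₂,ω₄,ω₅}  = {ω₁,ω₄,ω₅} ∪ {ω₂}
  (now 18)
Pass 3: 7 new —
  {ω₃}  = {ω₁,ω₂,ω₄,ω₅}ᶜ
  {ω₄}  = {ω₁,ω₂,ω₃,ω₅}ᶜ
  {ω₅}  = {ω₁,ω₂,ω₃,ω₄}ᶜ
  {ω₁,ω₂}  = {ω₂} ∪ {ω₁}
  {ω₄,ω₅}  = {ω₁,ω₂,ω₃}ᶜ
  {ω₁,ω₂,ω₄}  = {ω₂,ω₄} ∪ {ω₁}
  {ω₁,ω₂,ω₅}  = {ω₁,ω₅} ∪ {ω₂}
  (now 25)
Pass 4 (7 new):
  {ω₁,ω₄}  = {ω₄} ∪ {ω₁}
  {ω₂,ω₅}  = {ω₂} ∪ {ω₅}
  {ω₃,ω₄}  = {ω₁,ω₂,ω₅}ᶜ
  {ω₃,ω₅}  = {ω₁,ω₂,ω₄}ᶜ
  {ω₁,ω₃,ω₄}  = {ω₁,ω₃} ∪ {ω₄}
  {ω₂,ω₃,ω₅}  = {ω₅} ∪ {ω₂,ω₃}
  {ω₃,ω₄,ω₅}  = {ω₁,ω₂}ᶜ
  (now 32)
Pass 5: closed — nothing new.

Hence σ(ℰ) has 32 members: { ∅, {ω₁}, {ω₂}, {ω₃}, {ω₄}, {ω₅}, {ω₁,ω₂}, {ω₁,ω₃}, {ω₁,ω₄}, {ω₁,ω₅}, {ω₂,ω₃}, {ω₂,ω₄}, {ω₂,ω₅}, {ω₃,ω₄}, {ω₃,ω₅}, {ω₄,ω₅}, {ω₁,ω₂,ω₃}, {ω₁,ω₂,ω₄}, {ω₁,ω₂,ω₅}, {ω₁,ω₃,ω₄}, {ω₁,ω₃,ω₅}, {ω₁,ω₄,ω₅}, {ω₂,ω₃,ω₄}, {ω₂,ω₃,ω₅}, {ω₂,ω₄,ω₅}, {ω₃,ω₄,ω₅}, {ω₁,ω₂,ω₃,ω₄}, {ω₁,ω₂,ω₃,ω₅}, {ω₁,ω₂,ω₄,ω₅}, {ω₁,ω₃,ω₄,ω₅}, {ω₂,ω₃,ω₄,ω₅}, X }.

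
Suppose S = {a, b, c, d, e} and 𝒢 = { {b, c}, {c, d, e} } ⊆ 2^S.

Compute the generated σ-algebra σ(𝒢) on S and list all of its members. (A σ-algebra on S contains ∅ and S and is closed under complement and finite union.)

Take S₀ = 𝒢 ∪ {∅, S} = { {}, {b, c}, {c, d, e}, S }.
Pass 1: +3 →
  {a, b}  = S∖{c, d, e}
  {a, d, e}  = S∖{b, c}
  {b, c, d, e}  = {b, c} ∪ {c, d, e}
  [7 total]
Pass 2 (4 new):
  {a}  = S∖{b, c, d, e}
  {a, b, c}  = {b, c} ∪ {a, b}
  {a, b, d, e}  = {a, d, e} ∪ {a, b}
  {a, c, d, e}  = {a, d, e} ∪ {c, d, e}
  [11 total]
Pass 3: 3 new —
  {b}  = S∖{a, c, d, e}
  {c}  = S∖{a, b, d, e}
  {d, e}  = S∖{a, b, c}
  [14 total]
Pass 4: +2 →
  {a, c}  = {c} ∪ {a}
  {b, d, e}  = {d, e} ∪ {b}
  [16 total]
Pass 5 adds nothing — fixpoint reached.

|σ(𝒢)| = 16.  σ(𝒢) = { {}, {a}, {b}, {c}, {a, b}, {a, c}, {b, c}, {d, e}, {a, b, c}, {a, d, e}, {b, d, e}, {c, d, e}, {a, b, d, e}, {a, c, d, e}, {b, c, d, e}, S }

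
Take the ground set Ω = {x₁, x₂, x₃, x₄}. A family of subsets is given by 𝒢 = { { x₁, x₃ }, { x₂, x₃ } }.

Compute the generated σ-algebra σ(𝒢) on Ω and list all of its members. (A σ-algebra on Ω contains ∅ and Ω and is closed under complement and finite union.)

Take S₀ = 𝒢 ∪ {∅, Ω} = { ∅, { x₁, x₃ }, { x₂, x₃ }, Ω }.
Step 1 adds 3:
  { x₁, x₄ }  = complement { x₂, x₃ }
  { x₂, x₄ }  = complement { x₁, x₃ }
  { x₁, x₂, x₃ }  = { x₁, x₃ } ∪ { x₂, x₃ }
  |family| = 7
Step 2 (4 new):
  { x₄ }  = complement { x₁, x₂, x₃ }
  { x₁, x₂, x₄ }  = { x₁, x₄ } ∪ { x₂, x₄ }
  { x₁, x₃, x₄ }  = { x₁, x₄ } ∪ { x₁, x₃ }
  { x₂, x₃, x₄ }  = { x₂, x₃ } ∪ { x₂, x₄ }
  |family| = 11
Step 3 adds 3:
  { x₁ }  = complement { x₂, x₃, x₄ }
  { x₂ }  = complement { x₁, x₃, x₄ }
  { x₃ }  = complement { x₁, x₂, x₄ }
  |family| = 14
Step 4: 2 new —
  { x₁, x₂ }  = { x₂ } ∪ { x₁ }
  { x₃, x₄ }  = { x₃ } ∪ { x₄ }
  |family| = 16
Step 5: closed — nothing new.

Therefore σ(𝒢) = { ∅, { x₁ }, { x₂ }, { x₃ }, { x₄ }, { x₁, x₂ }, { x₁, x₃ }, { x₁, x₄ }, { x₂, x₃ }, { x₂, x₄ }, { x₃, x₄ }, { x₁, x₂, x₃ }, { x₁, x₂, x₄ }, { x₁, x₃, x₄ }, { x₂, x₃, x₄ }, Ω } (|σ(𝒢)| = 16).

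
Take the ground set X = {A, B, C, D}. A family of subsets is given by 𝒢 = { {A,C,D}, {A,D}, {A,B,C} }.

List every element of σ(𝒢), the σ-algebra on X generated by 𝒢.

|σ(𝒢)| = 16.  σ(𝒢) = { ∅, {A}, {B}, {C}, {D}, {A,B}, {A,C}, {A,D}, {B,C}, {B,D}, {C,D}, {A,B,C}, {A,B,D}, {A,C,D}, {B,C,D}, X }

Check:
Initial family (5 sets): { ∅, {A,D}, {A,B,C}, {A,C,D}, X }.
Round 1 (3 new):
  {B}  = {A,C,D}ᶜ
  {D}  = {A,B,C}ᶜ
  {B,C}  = {A,D}ᶜ
  [8 total]
Round 2 adds 3:
  {B,D}  = {D} ∪ {B}
  {A,B,D}  = {B} ∪ {A,D}
  {B,C,D}  = {D} ∪ {B,C}
  [11 total]
Round 3: 3 new —
  {A}  = {B,C,D}ᶜ
  {C}  = {A,B,D}ᶜ
  {A,C}  = {B,D}ᶜ
  [14 total]
Round 4 adds 2:
  {A,B}  = {B} ∪ {A}
  {C,D}  = {C} ∪ {D}
  [16 total]
Round 5: no new sets; the family is a σ-algebra.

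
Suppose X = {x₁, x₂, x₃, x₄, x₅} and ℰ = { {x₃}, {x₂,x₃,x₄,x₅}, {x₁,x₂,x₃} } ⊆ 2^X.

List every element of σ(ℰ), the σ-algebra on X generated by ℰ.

σ(ℰ) = { {}, {x₁}, {x₂}, {x₃}, {x₁,x₂}, {x₁,x₃}, {x₂,x₃}, {x₄,x₅}, {x₁,x₂,x₃}, {x₁,x₄,x₅}, {x₂,x₄,x₅}, {x₃,x₄,x₅}, {x₁,x₂,x₄,x₅}, {x₁,x₃,x₄,x₅}, {x₂,x₃,x₄,x₅}, X }

Derivation:
Start: ℰ ∪ {∅, X} = { {}, {x₃}, {x₁,x₂,x₃}, {x₂,x₃,x₄,x₅}, X }.
Round 1: +3 →
  {x₁}  = {x₂,x₃,x₄,x₅}ᶜ
  {x₄,x₅}  = {x₁,x₂,x₃}ᶜ
  {x₁,x₂,x₄,x₅}  = {x₃}ᶜ
  (now 8)
Round 2 adds 3:
  {x₁,x₃}  = {x₃} ∪ {x₁}
  {x₁,x₄,x₅}  = {x₄,x₅} ∪ {x₁}
  {x₃,x₄,x₅}  = {x₄,x₅} ∪ {x₃}
  (now 11)
Round 3 (4 new):
  {x₁,x₂}  = {x₃,x₄,x₅}ᶜ
  {x₂,x₃}  = {x₁,x₄,x₅}ᶜ
  {x₂,x₄,x₅}  = {x₁,x₃}ᶜ
  {x₁,x₃,x₄,x₅}  = {x₄,x₅} ∪ {x₁,x₃}
  (now 15)
Round 4 adds 1:
  {x₂}  = {x₁,x₃,x₄,x₅}ᶜ
  (now 16)
Round 5 adds nothing — fixpoint reached.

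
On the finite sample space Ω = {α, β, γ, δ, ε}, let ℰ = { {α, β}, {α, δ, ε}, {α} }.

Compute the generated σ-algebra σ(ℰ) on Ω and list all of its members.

Answer: σ(ℰ) = { ∅, {α}, {β}, {γ}, {α, β}, {α, γ}, {β, γ}, {δ, ε}, {α, β, γ}, {α, δ, ε}, {β, δ, ε}, {γ, δ, ε}, {α, β, δ, ε}, {α, γ, δ, ε}, {β, γ, δ, ε}, Ω }

Check:
Initial family (5 sets): { ∅, {α}, {α, β}, {α, δ, ε}, Ω }.
Round 1. New:
  {β, γ}  = ᶜ of {α, δ, ε}
  {γ, δ, ε}  = ᶜ of {α, β}
  {α, β, δ, ε}  = {α, δ, ε} ∪ {α, β}
  {β, γ, δ, ε}  = ᶜ of {α}
  (now 9)
Round 2: +3 →
  {γ}  = ᶜ of {α, β, δ, ε}
  {α, β, γ}  = {α, β} ∪ {β, γ}
  {α, γ, δ, ε}  = {α, δ, ε} ∪ {γ, δ, ε}
  (now 12)
Round 3 adds 3:
  {β}  = ᶜ of {α, γ, δ, ε}
  {α, γ}  = {γ} ∪ {α}
  {δ, ε}  = ᶜ of {α, β, γ}
  (now 15)
Round 4 (1 new):
  {β, δ, ε}  = ᶜ of {α, γ}
  (now 16)
Round 5 adds nothing — fixpoint reached.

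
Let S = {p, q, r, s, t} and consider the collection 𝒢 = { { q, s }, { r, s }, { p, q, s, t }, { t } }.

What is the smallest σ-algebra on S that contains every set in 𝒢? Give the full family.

Start: 𝒢 ∪ {∅, S} = { ∅, { t }, { q, s }, { r, s }, { p, q, s, t }, S }.
Step 1: 7 new —
  { r }  = complement { p, q, s, t }
  { p, q, t }  = complement { r, s }
  { p, r, t }  = complement { q, s }
  { q, r, s }  = { r, s } ∪ { q, s }
  { q, s, t }  = { q, s } ∪ { t }
  { r, s, t }  = { r, s } ∪ { t }
  { p, q, r, s }  = complement { t }
  [13 total]
Step 2 adds 7:
  { p, q }  = complement { r, s, t }
  { p, r }  = complement { q, s, t }
  { p, t }  = complement { q, r, s }
  { r, t }  = { t } ∪ { r }
  { p, q, r, t }  = { p, r, t } ∪ { p, q, t }
  { p, r, s, t }  = { r, s, t } ∪ { p, r, t }
  { q, r, s, t }  = { r, s, t } ∪ { q, r, s }
  [20 total]
Step 3. New:
  { p }  = complement { q, r, s, t }
  { q }  = complement { p, r, s, t }
  { s }  = complement { p, q, r, t }
  { p, q, r }  = { p, r } ∪ { p, q }
  { p, q, s }  = complement { r, t }
  { p, r, s }  = { r, s } ∪ { p, r }
  [26 total]
Step 4 adds 6:
  { p, s }  = { s } ∪ { p }
  { q, r }  = { q } ∪ { r }
  { q, t }  = complement { p, r, s }
  { s, t }  = complement { p, q, r }
  { p, s, t }  = { p, t } ∪ { s }
  { q, r, t }  = { q } ∪ { r, t }
  [32 total]
Step 5: no new sets; the family is a σ-algebra.

|σ(𝒢)| = 32.  σ(𝒢) = { ∅, { p }, { q }, { r }, { s }, { t }, { p, q }, { p, r }, { p, s }, { p, t }, { q, r }, { q, s }, { q, t }, { r, s }, { r, t }, { s, t }, { p, q, r }, { p, q, s }, { p, q, t }, { p, r, s }, { p, r, t }, { p, s, t }, { q, r, s }, { q, r, t }, { q, s, t }, { r, s, t }, { p, q, r, s }, { p, q, r, t }, { p, q, s, t }, { p, r, s, t }, { q, r, s, t }, S }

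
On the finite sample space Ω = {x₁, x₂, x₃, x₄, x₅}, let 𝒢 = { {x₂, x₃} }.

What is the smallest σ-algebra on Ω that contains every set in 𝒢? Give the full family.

Seed the family with 𝒢 together with ∅ and Ω: { {}, {x₂, x₃}, Ω }.
Round 1 adds 1:
  {x₁, x₄, x₅}  = complement {x₂, x₃}
  (now 4)
Round 2: no new sets; the family is a σ-algebra.

Hence σ(𝒢) has 4 members: { {}, {x₂, x₃}, {x₁, x₄, x₅}, Ω }.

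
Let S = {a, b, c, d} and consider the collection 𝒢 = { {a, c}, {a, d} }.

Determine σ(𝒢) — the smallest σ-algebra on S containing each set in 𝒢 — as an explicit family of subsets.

Initial family (4 sets): { ∅, {a, c}, {a, d}, S }.
Pass 1 (3 new):
  {b, c}  = ᶜ of {a, d}
  {b, d}  = ᶜ of {a, c}
  {a, c, d}  = {a, c} ∪ {a, d}
  — 7 sets.
Pass 2: 4 new —
  {b}  = ᶜ of {a, c, d}
  {a, b, c}  = {b, c} ∪ {a, c}
  {a, b, d}  = {a, d} ∪ {b, d}
  {b, c, d}  = {b, c} ∪ {b, d}
  — 11 sets.
Pass 3 adds 3:
  {a}  = ᶜ of {b, c, d}
  {c}  = ᶜ of {a, b, d}
  {d}  = ᶜ of {a, b, c}
  — 14 sets.
Pass 4: 2 new —
  {a, b}  = {b} ∪ {a}
  {c, d}  = {c} ∪ {d}
  — 16 sets.
After Pass 5 the family is unchanged; done.

|σ(𝒢)| = 16.  σ(𝒢) = { ∅, {a}, {b}, {c}, {d}, {a, b}, {a, c}, {a, d}, {b, c}, {b, d}, {c, d}, {a, b, c}, {a, b, d}, {a, c, d}, {b, c, d}, S }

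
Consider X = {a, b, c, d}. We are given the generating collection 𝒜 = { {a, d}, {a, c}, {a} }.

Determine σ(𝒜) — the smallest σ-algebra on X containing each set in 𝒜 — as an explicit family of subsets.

Initial family (5 sets): { {}, {a}, {a, c}, {a, d}, X }.
Step 1: 4 new —
  {b, c}  = ᶜ of {a, d}
  {b, d}  = ᶜ of {a, c}
  {a, c, d}  = {a, d} ∪ {a, c}
  {b, c, d}  = ᶜ of {a}
  — 9 sets.
Step 2 adds 3:
  {b}  = ᶜ of {a, c, d}
  {a, b, c}  = {b, c} ∪ {a, c}
  {a, b, d}  = {a, d} ∪ {b, d}
  — 12 sets.
Step 3: +3 →
  {c}  = ᶜ of {a, b, d}
  {d}  = ᶜ of {a, b, c}
  {a, b}  = {b} ∪ {a}
  — 15 sets.
Step 4 adds 1:
  {c, d}  = ᶜ of {a, b}
  — 16 sets.
After Step 5 the family is unchanged; done.

σ(𝒜) = { {}, {a}, {b}, {c}, {d}, {a, b}, {a, c}, {a, d}, {b, c}, {b, d}, {c, d}, {a, b, c}, {a, b, d}, {a, c, d}, {b, c, d}, X }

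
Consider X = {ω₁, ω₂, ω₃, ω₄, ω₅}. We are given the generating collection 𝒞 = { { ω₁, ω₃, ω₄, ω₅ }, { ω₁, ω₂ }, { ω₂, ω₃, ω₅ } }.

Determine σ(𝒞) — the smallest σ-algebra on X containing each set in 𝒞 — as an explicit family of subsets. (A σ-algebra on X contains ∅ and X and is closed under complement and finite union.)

σ(𝒞) (16 sets): { ∅, { ω₁ }, { ω₂ }, { ω₄ }, { ω₁, ω₂ }, { ω₁, ω₄ }, { ω₂, ω₄ }, { ω₃, ω₅ }, { ω₁, ω₂, ω₄ }, { ω₁, ω₃, ω₅ }, { ω₂, ω₃, ω₅ }, { ω₃, ω₄, ω₅ }, { ω₁, ω₂, ω₃, ω₅ }, { ω₁, ω₃, ω₄, ω₅ }, { ω₂, ω₃, ω₄, ω₅ }, X }

Check:
Begin from { ∅, { ω₁, ω₂ }, { ω₂, ω₃, ω₅ }, { ω₁, ω₃, ω₄, ω₅ }, X } (that is, 𝒞 plus ∅ and X).
Iteration 1 adds 4:
  { ω₂ }  = X∖{ ω₁, ω₃, ω₄, ω₅ }
  { ω₁, ω₄ }  = X∖{ ω₂, ω₃, ω₅ }
  { ω₃, ω₄, ω₅ }  = X∖{ ω₁, ω₂ }
  { ω₁, ω₂, ω₃, ω₅ }  = { ω₂, ω₃, ω₅ } ∪ { ω₁, ω₂ }
  — 9 sets.
Iteration 2: +3 →
  { ω₄ }  = X∖{ ω₁, ω₂, ω₃, ω₅ }
  { ω₁, ω₂, ω₄ }  = { ω₁, ω₂ } ∪ { ω₁, ω₄ }
  { ω₂, ω₃, ω₄, ω₅ }  = { ω₃, ω₄, ω₅ } ∪ { ω₂ }
  — 12 sets.
Iteration 3: 3 new —
  { ω₁ }  = X∖{ ω₂, ω₃, ω₄, ω₅ }
  { ω₂, ω₄ }  = { ω₄ } ∪ { ω₂ }
  { ω₃, ω₅ }  = X∖{ ω₁, ω₂, ω₄ }
  — 15 sets.
Iteration 4 (1 new):
  { ω₁, ω₃, ω₅ }  = X∖{ ω₂, ω₄ }
  — 16 sets.
Iteration 5: no new sets; the family is a σ-algebra.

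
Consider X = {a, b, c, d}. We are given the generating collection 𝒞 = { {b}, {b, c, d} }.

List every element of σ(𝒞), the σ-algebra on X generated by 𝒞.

Start: 𝒞 ∪ {∅, X} = { ∅, {b}, {b, c, d}, X }.
Round 1: +2 →
  {a}  = ᶜ of {b, c, d}
  {a, c, d}  = ᶜ of {b}
  (now 6)
Round 2: +1 →
  {a, b}  = {b} ∪ {a}
  (now 7)
Round 3: +1 →
  {c, d}  = ᶜ of {a, b}
  (now 8)
After Round 4 the family is unchanged; done.

σ(𝒞) = { ∅, {a}, {b}, {a, b}, {c, d}, {a, c, d}, {b, c, d}, X }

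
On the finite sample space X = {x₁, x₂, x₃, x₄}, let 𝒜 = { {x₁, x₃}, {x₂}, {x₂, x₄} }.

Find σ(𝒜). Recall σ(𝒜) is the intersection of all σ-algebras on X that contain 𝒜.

|σ(𝒜)| = 8.  σ(𝒜) = { {}, {x₂}, {x₄}, {x₁, x₃}, {x₂, x₄}, {x₁, x₂, x₃}, {x₁, x₃, x₄}, X }

Trace:
Seed the family with 𝒜 together with ∅ and X: { {}, {x₂}, {x₁, x₃}, {x₂, x₄}, X }.
Round 1: +2 →
  {x₁, x₂, x₃}  = {x₁, x₃} ∪ {x₂}
  {x₁, x₃, x₄}  = {x₂}ᶜ
  |family| = 7
Round 2 adds 1:
  {x₄}  = {x₁, x₂, x₃}ᶜ
  |family| = 8
Round 3: closed — nothing new.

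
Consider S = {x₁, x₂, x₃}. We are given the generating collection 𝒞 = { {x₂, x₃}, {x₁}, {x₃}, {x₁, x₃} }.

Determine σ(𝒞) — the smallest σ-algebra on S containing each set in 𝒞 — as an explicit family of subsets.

σ(𝒞) (8 sets): { {}, {x₁}, {x₂}, {x₃}, {x₁, x₂}, {x₁, x₃}, {x₂, x₃}, S }

Derivation:
Seed the family with 𝒞 together with ∅ and S: { {}, {x₁}, {x₃}, {x₁, x₃}, {x₂, x₃}, S }.
Pass 1: 2 new —
  {x₂}  = {x₁, x₃}ᶜ
  {x₁, x₂}  = {x₃}ᶜ
  |family| = 8
Pass 2: stable.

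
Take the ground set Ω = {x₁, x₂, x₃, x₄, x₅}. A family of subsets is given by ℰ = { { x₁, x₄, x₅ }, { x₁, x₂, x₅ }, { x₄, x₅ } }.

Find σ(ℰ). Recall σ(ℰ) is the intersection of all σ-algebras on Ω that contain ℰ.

Answer: σ(ℰ) = { {}, { x₁ }, { x₂ }, { x₃ }, { x₄ }, { x₅ }, { x₁, x₂ }, { x₁, x₃ }, { x₁, x₄ }, { x₁, x₅ }, { x₂, x₃ }, { x₂, x₄ }, { x₂, x₅ }, { x₃, x₄ }, { x₃, x₅ }, { x₄, x₅ }, { x₁, x₂, x₃ }, { x₁, x₂, x₄ }, { x₁, x₂, x₅ }, { x₁, x₃, x₄ }, { x₁, x₃, x₅ }, { x₁, x₄, x₅ }, { x₂, x₃, x₄ }, { x₂, x₃, x₅ }, { x₂, x₄, x₅ }, { x₃, x₄, x₅ }, { x₁, x₂, x₃, x₄ }, { x₁, x₂, x₃, x₅ }, { x₁, x₂, x₄, x₅ }, { x₁, x₃, x₄, x₅ }, { x₂, x₃, x₄, x₅ }, Ω }

Working:
Start: ℰ ∪ {∅, Ω} = { {}, { x₄, x₅ }, { x₁, x₂, x₅ }, { x₁, x₄, x₅ }, Ω }.
Pass 1 adds 4:
  { x₂, x₃ }  = { x₁, x₄, x₅ }ᶜ
  { x₃, x₄ }  = { x₁, x₂, x₅ }ᶜ
  { x₁, x₂, x₃ }  = { x₄, x₅ }ᶜ
  { x₁, x₂, x₄, x₅ }  = { x₄, x₅ } ∪ { x₁, x₂, x₅ }
  — 9 sets.
Pass 2. New:
  { x₃ }  = { x₁, x₂, x₄, x₅ }ᶜ
  { x₂, x₃, x₄ }  = { x₃, x₄ } ∪ { x₂, x₃ }
  { x₃, x₄, x₅ }  = { x₃, x₄ } ∪ { x₄, x₅ }
  { x₁, x₂, x₃, x₄ }  = { x₃, x₄ } ∪ { x₁, x₂, x₃ }
  { x₁, x₂, x₃, x₅ }  = { x₁, x₂, x₃ } ∪ { x₁, x₂, x₅ }
  { x₁, x₃, x₄, x₅ }  = { x₁, x₄, x₅ } ∪ { x₃, x₄ }
  { x₂, x₃, x₄, x₅ }  = { x₄, x₅ } ∪ { x₂, x₃ }
  — 16 sets.
Pass 3 (6 new):
  { x₁ }  = { x₂, x₃, x₄, x₅ }ᶜ
  { x₂ }  = { x₁, x₃, x₄, x₅ }ᶜ
  { x₄ }  = { x₁, x₂, x₃, x₅ }ᶜ
  { x₅ }  = { x₁, x₂, x₃, x₄ }ᶜ
  { x₁, x₂ }  = { x₃, x₄, x₅ }ᶜ
  { x₁, x₅ }  = { x₂, x₃, x₄ }ᶜ
  — 22 sets.
Pass 4 adds 10:
  { x₁, x₃ }  = { x₃ } ∪ { x₁ }
  { x₁, x₄ }  = { x₄ } ∪ { x₁ }
  { x₂, x₄ }  = { x₂ } ∪ { x₄ }
  { x₂, x₅ }  = { x₂ } ∪ { x₅ }
  { x₃, x₅ }  = { x₅ } ∪ { x₃ }
  { x₁, x₂, x₄ }  = { x₁, x₂ } ∪ { x₄ }
  { x₁, x₃, x₄ }  = { x₃, x₄ } ∪ { x₁ }
  { x₁, x₃, x₅ }  = { x₃ } ∪ { x₁, x₅ }
  { x₂, x₃, x₅ }  = { x₅ } ∪ { x₂, x₃ }
  { x₂, x₄, x₅ }  = { x₂ } ∪ { x₄, x₅ }
  — 32 sets.
Pass 5: already closed under ᶜ and ∪.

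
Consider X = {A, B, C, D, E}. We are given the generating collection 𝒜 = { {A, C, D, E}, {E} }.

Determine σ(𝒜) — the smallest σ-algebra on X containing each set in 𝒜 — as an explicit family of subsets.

Begin from { {}, {E}, {A, C, D, E}, X } (that is, 𝒜 plus ∅ and X).
Iteration 1 (2 new):
  {B}  = X∖{A, C, D, E}
  {A, B, C, D}  = X∖{E}
  |family| = 6
Iteration 2 adds 1:
  {B, E}  = {B} ∪ {E}
  |family| = 7
Iteration 3: 1 new —
  {A, C, D}  = X∖{B, E}
  |family| = 8
After Iteration 4 the family is unchanged; done.

Therefore σ(𝒜) = { {}, {B}, {E}, {B, E}, {A, C, D}, {A, B, C, D}, {A, C, D, E}, X } (|σ(𝒜)| = 8).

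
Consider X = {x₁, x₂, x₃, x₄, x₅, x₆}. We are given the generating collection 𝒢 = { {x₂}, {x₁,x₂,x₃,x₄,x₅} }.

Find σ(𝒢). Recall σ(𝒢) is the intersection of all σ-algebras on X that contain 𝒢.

σ(𝒢) = { {}, {x₂}, {x₆}, {x₂,x₆}, {x₁,x₃,x₄,x₅}, {x₁,x₂,x₃,x₄,x₅}, {x₁,x₃,x₄,x₅,x₆}, X }

Working:
Initial family (4 sets): { {}, {x₂}, {x₁,x₂,x₃,x₄,x₅}, X }.
Pass 1. New:
  {x₆}  = ᶜ of {x₁,x₂,x₃,x₄,x₅}
  {x₁,x₃,x₄,x₅,x₆}  = ᶜ of {x₂}
Pass 2 (1 new):
  {x₂,x₆}  = {x₂} ∪ {x₆}
Pass 3 adds 1:
  {x₁,x₃,x₄,x₅}  = ᶜ of {x₂,x₆}
Pass 4: no new sets; the family is a σ-algebra.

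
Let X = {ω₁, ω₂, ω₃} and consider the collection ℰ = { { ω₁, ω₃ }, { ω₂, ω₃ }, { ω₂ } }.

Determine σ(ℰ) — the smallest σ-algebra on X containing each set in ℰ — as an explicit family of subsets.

Initial family (5 sets): { {}, { ω₂ }, { ω₁, ω₃ }, { ω₂, ω₃ }, X }.
Round 1. New:
  { ω₁ }  = { ω₂, ω₃ }ᶜ
  [6 total]
Round 2: 1 new —
  { ω₁, ω₂ }  = { ω₂ } ∪ { ω₁ }
  [7 total]
Round 3: 1 new —
  { ω₃ }  = { ω₁, ω₂ }ᶜ
  [8 total]
After Round 4 the family is unchanged; done.

σ(ℰ) = { {}, { ω₁ }, { ω₂ }, { ω₃ }, { ω₁, ω₂ }, { ω₁, ω₃ }, { ω₂, ω₃ }, X }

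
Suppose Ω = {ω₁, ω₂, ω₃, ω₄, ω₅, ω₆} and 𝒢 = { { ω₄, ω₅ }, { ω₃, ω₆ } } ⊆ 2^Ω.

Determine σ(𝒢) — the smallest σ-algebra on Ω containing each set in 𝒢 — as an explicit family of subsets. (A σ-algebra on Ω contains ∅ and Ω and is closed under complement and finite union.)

Seed the family with 𝒢 together with ∅ and Ω: { {}, { ω₃, ω₆ }, { ω₄, ω₅ }, Ω }.
Iteration 1. New:
  { ω₁, ω₂, ω₃, ω₆ }  = ᶜ of { ω₄, ω₅ }
  { ω₁, ω₂, ω₄, ω₅ }  = ᶜ of { ω₃, ω₆ }
  { ω₃, ω₄, ω₅, ω₆ }  = { ω₄, ω₅ } ∪ { ω₃, ω₆ }
Iteration 2: +1 →
  { ω₁, ω₂ }  = ᶜ of { ω₃, ω₄, ω₅, ω₆ }
After Iteration 3 the family is unchanged; done.

σ(𝒢) = { {}, { ω₁, ω₂ }, { ω₃, ω₆ }, { ω₄, ω₅ }, { ω₁, ω₂, ω₃, ω₆ }, { ω₁, ω₂, ω₄, ω₅ }, { ω₃, ω₄, ω₅, ω₆ }, Ω }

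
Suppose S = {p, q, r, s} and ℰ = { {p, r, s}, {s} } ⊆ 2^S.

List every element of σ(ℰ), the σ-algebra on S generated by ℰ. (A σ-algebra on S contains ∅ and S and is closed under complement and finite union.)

Seed the family with ℰ together with ∅ and S: { {}, {s}, {p, r, s}, S }.
Iteration 1 (2 new):
  {q}  = ᶜ of {p, r, s}
  {p, q, r}  = ᶜ of {s}
  — 6 sets.
Iteration 2: +1 →
  {q, s}  = {s} ∪ {q}
  — 7 sets.
Iteration 3. New:
  {p, r}  = ᶜ of {q, s}
  — 8 sets.
Iteration 4 adds nothing — fixpoint reached.

σ(ℰ) = { {}, {q}, {s}, {p, r}, {q, s}, {p, q, r}, {p, r, s}, S }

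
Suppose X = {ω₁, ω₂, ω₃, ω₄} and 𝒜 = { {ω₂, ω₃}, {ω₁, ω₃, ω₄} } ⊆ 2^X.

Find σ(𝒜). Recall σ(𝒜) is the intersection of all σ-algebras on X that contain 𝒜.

Answer: σ(𝒜) = { ∅, {ω₂}, {ω₃}, {ω₁, ω₄}, {ω₂, ω₃}, {ω₁, ω₂, ω₄}, {ω₁, ω₃, ω₄}, X }

Working:
Initial family (4 sets): { ∅, {ω₂, ω₃}, {ω₁, ω₃, ω₄}, X }.
Pass 1: 2 new —
  {ω₂}  = {ω₁, ω₃, ω₄}ᶜ
  {ω₁, ω₄}  = {ω₂, ω₃}ᶜ
  |family| = 6
Pass 2: 1 new —
  {ω₁, ω₂, ω₄}  = {ω₁, ω₄} ∪ {ω₂}
  |family| = 7
Pass 3 (1 new):
  {ω₃}  = {ω₁, ω₂, ω₄}ᶜ
  |family| = 8
After Pass 4 the family is unchanged; done.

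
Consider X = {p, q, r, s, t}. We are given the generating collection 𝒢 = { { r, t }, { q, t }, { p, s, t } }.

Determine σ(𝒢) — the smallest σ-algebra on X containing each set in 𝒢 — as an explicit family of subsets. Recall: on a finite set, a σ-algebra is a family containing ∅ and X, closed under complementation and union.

Take S₀ = 𝒢 ∪ {∅, X} = { {}, { q, t }, { r, t }, { p, s, t }, X }.
Step 1: +6 →
  { q, r }  = { p, s, t }ᶜ
  { p, q, s }  = { r, t }ᶜ
  { p, r, s }  = { q, t }ᶜ
  { q, r, t }  = { q, t } ∪ { r, t }
  { p, q, s, t }  = { p, s, t } ∪ { q, t }
  { p, r, s, t }  = { p, s, t } ∪ { r, t }
  (now 11)
Step 2 (4 new):
  { q }  = { p, r, s, t }ᶜ
  { r }  = { p, q, s, t }ᶜ
  { p, s }  = { q, r, t }ᶜ
  { p, q, r, s }  = { p, q, s } ∪ { p, r, s }
  (now 15)
Step 3 adds 1:
  { t }  = { p, q, r, s }ᶜ
  (now 16)
Step 4: closed — nothing new.

|σ(𝒢)| = 16.  σ(𝒢) = { {}, { q }, { r }, { t }, { p, s }, { q, r }, { q, t }, { r, t }, { p, q, s }, { p, r, s }, { p, s, t }, { q, r, t }, { p, q, r, s }, { p, q, s, t }, { p, r, s, t }, X }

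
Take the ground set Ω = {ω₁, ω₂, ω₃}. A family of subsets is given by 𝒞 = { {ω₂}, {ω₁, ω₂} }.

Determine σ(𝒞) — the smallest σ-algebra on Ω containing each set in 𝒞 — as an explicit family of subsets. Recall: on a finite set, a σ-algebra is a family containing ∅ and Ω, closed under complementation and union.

Seed the family with 𝒞 together with ∅ and Ω: { {}, {ω₂}, {ω₁, ω₂}, Ω }.
Round 1 (2 new):
  {ω₃}  = {ω₁, ω₂}ᶜ
  {ω₁, ω₃}  = {ω₂}ᶜ
  (now 6)
Round 2 adds 1:
  {ω₂, ω₃}  = {ω₃} ∪ {ω₂}
  (now 7)
Round 3 (1 new):
  {ω₁}  = {ω₂, ω₃}ᶜ
  (now 8)
Round 4: stable.

Therefore σ(𝒞) = { {}, {ω₁}, {ω₂}, {ω₃}, {ω₁, ω₂}, {ω₁, ω₃}, {ω₂, ω₃}, Ω } (|σ(𝒞)| = 8).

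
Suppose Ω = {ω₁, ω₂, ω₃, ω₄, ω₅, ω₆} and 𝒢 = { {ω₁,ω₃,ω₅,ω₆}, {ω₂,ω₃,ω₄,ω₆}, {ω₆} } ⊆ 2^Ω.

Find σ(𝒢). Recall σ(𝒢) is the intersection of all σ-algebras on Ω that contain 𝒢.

σ(𝒢) (16 sets): { {}, {ω₃}, {ω₆}, {ω₁,ω₅}, {ω₂,ω₄}, {ω₃,ω₆}, {ω₁,ω₃,ω₅}, {ω₁,ω₅,ω₆}, {ω₂,ω₃,ω₄}, {ω₂,ω₄,ω₆}, {ω₁,ω₂,ω₄,ω₅}, {ω₁,ω₃,ω₅,ω₆}, {ω₂,ω₃,ω₄,ω₆}, {ω₁,ω₂,ω₃,ω₄,ω₅}, {ω₁,ω₂,ω₄,ω₅,ω₆}, Ω }

Check:
Start: 𝒢 ∪ {∅, Ω} = { {}, {ω₆}, {ω₁,ω₃,ω₅,ω₆}, {ω₂,ω₃,ω₄,ω₆}, Ω }.
Round 1. New:
  {ω₁,ω₅}  = complement {ω₂,ω₃,ω₄,ω₆}
  {ω₂,ω₄}  = complement {ω₁,ω₃,ω₅,ω₆}
  {ω₁,ω₂,ω₃,ω₄,ω₅}  = complement {ω₆}
  — 8 sets.
Round 2: +3 →
  {ω₁,ω₅,ω₆}  = {ω₁,ω₅} ∪ {ω₆}
  {ω₂,ω₄,ω₆}  = {ω₂,ω₄} ∪ {ω₆}
  {ω₁,ω₂,ω₄,ω₅}  = {ω₂,ω₄} ∪ {ω₁,ω₅}
  — 11 sets.
Round 3: +4 →
  {ω₃,ω₆}  = complement {ω₁,ω₂,ω₄,ω₅}
  {ω₁,ω₃,ω₅}  = complement {ω₂,ω₄,ω₆}
  {ω₂,ω₃,ω₄}  = complement {ω₁,ω₅,ω₆}
  {ω₁,ω₂,ω₄,ω₅,ω₆}  = {ω₂,ω₄,ω₆} ∪ {ω₁,ω₅,ω₆}
  — 15 sets.
Round 4. New:
  {ω₃}  = complement {ω₁,ω₂,ω₄,ω₅,ω₆}
  — 16 sets.
Round 5 adds nothing — fixpoint reached.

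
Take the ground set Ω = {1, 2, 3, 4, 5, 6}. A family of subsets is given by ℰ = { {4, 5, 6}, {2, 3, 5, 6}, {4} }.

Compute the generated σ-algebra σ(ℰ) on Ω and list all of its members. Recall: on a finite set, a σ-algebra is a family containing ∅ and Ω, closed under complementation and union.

Start: ℰ ∪ {∅, Ω} = { ∅, {4}, {4, 5, 6}, {2, 3, 5, 6}, Ω }.
Pass 1 (4 new):
  {1, 4}  = {2, 3, 5, 6}ᶜ
  {1, 2, 3}  = {4, 5, 6}ᶜ
  {1, 2, 3, 5, 6}  = {4}ᶜ
  {2, 3, 4, 5, 6}  = {4} ∪ {2, 3, 5, 6}
  [9 total]
Pass 2: 3 new —
  {1}  = {2, 3, 4, 5, 6}ᶜ
  {1, 2, 3, 4}  = {1, 2, 3} ∪ {1, 4}
  {1, 4, 5, 6}  = {1, 4} ∪ {4, 5, 6}
  [12 total]
Pass 3 adds 2:
  {2, 3}  = {1, 4, 5, 6}ᶜ
  {5, 6}  = {1, 2, 3, 4}ᶜ
  [14 total]
Pass 4: +2 →
  {1, 5, 6}  = {5, 6} ∪ {1}
  {2, 3, 4}  = {2, 3} ∪ {4}
  [16 total]
Pass 5: closed — nothing new.

|σ(ℰ)| = 16.  σ(ℰ) = { ∅, {1}, {4}, {1, 4}, {2, 3}, {5, 6}, {1, 2, 3}, {1, 5, 6}, {2, 3, 4}, {4, 5, 6}, {1, 2, 3, 4}, {1, 4, 5, 6}, {2, 3, 5, 6}, {1, 2, 3, 5, 6}, {2, 3, 4, 5, 6}, Ω }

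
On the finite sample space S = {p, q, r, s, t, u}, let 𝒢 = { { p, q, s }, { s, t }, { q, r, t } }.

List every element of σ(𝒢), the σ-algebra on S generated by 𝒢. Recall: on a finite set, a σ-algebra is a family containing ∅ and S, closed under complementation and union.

σ(𝒢) = { {  }, { p }, { q }, { r }, { s }, { t }, { u }, { p, q }, { p, r }, { p, s }, { p, t }, { p, u }, { q, r }, { q, s }, { q, t }, { q, u }, { r, s }, { r, t }, { r, u }, { s, t }, { s, u }, { t, u }, { p, q, r }, { p, q, s }, { p, q, t }, { p, q, u }, { p, r, s }, { p, r, t }, { p, r, u }, { p, s, t }, { p, s, u }, { p, t, u }, { q, r, s }, { q, r, t }, { q, r, u }, { q, s, t }, { q, s, u }, { q, t, u }, { r, s, t }, { r, s, u }, { r, t, u }, { s, t, u }, { p, q, r, s }, { p, q, r, t }, { p, q, r, u }, { p, q, s, t }, { p, q, s, u }, { p, q, t, u }, { p, r, s, t }, { p, r, s, u }, { p, r, t, u }, { p, s, t, u }, { q, r, s, t }, { q, r, s, u }, { q, r, t, u }, { q, s, t, u }, { r, s, t, u }, { p, q, r, s, t }, { p, q, r, s, u }, { p, q, r, t, u }, { p, q, s, t, u }, { p, r, s, t, u }, { q, r, s, t, u }, S }

Check:
Start: 𝒢 ∪ {∅, S} = { {  }, { s, t }, { p, q, s }, { q, r, t }, S }.
Round 1 (6 new):
  { p, s, u }  = { q, r, t }ᶜ
  { r, t, u }  = { p, q, s }ᶜ
  { p, q, r, u }  = { s, t }ᶜ
  { p, q, s, t }  = { s, t } ∪ { p, q, s }
  { q, r, s, t }  = { s, t } ∪ { q, r, t }
  { p, q, r, s, t }  = { q, r, t } ∪ { p, q, s }
  (now 11)
Round 2: 12 new —
  { u }  = { p, q, r, s, t }ᶜ
  { p, u }  = { q, r, s, t }ᶜ
  { r, u }  = { p, q, s, t }ᶜ
  { p, q, s, u }  = { p, s, u } ∪ { p, q, s }
  { p, s, t, u }  = { p, s, u } ∪ { s, t }
  { q, r, t, u }  = { q, r, t } ∪ { r, t, u }
  { r, s, t, u }  = { s, t } ∪ { r, t, u }
  { p, q, r, s, u }  = { p, s, u } ∪ { p, q, r, u }
  { p, q, r, t, u }  = { p, q, r, u } ∪ { q, r, t }
  { p, q, s, t, u }  = { p, s, u } ∪ { p, q, s, t }
  { p, r, s, t, u }  = { p, s, u } ∪ { r, t, u }
  { q, r, s, t, u }  = { q, r, s, t } ∪ { r, t, u }
  (now 23)
Round 3: +13 →
  { p }  = { q, r, s, t, u }ᶜ
  { q }  = { p, r, s, t, u }ᶜ
  { r }  = { p, q, s, t, u }ᶜ
  { s }  = { p, q, r, t, u }ᶜ
  { t }  = { p, q, r, s, u }ᶜ
  { p, q }  = { r, s, t, u }ᶜ
  { p, s }  = { q, r, t, u }ᶜ
  { q, r }  = { p, s, t, u }ᶜ
  { r, t }  = { p, q, s, u }ᶜ
  { p, r, u }  = { p, u } ∪ { r, u }
  { s, t, u }  = { s, t } ∪ { u }
  { p, r, s, u }  = { p, s, u } ∪ { r, u }
  { p, r, t, u }  = { p, u } ∪ { r, t, u }
  (now 36)
Round 4: +24 →
  { p, r }  = { p } ∪ { r }
  { p, t }  = { p } ∪ { t }
  { q, s }  = { p, r, t, u }ᶜ
  { q, t }  = { p, r, s, u }ᶜ
  { q, u }  = { q } ∪ { u }
  { r, s }  = { r } ∪ { s }
  { s, u }  = { u } ∪ { s }
  { t, u }  = { u } ∪ { t }
  { p, q, r }  = { s, t, u }ᶜ
  { p, q, t }  = { p, q } ∪ { t }
  { p, q, u }  = { p, q } ∪ { p, u }
  { p, r, s }  = { r } ∪ { p, s }
  { p, r, t }  = { p } ∪ { r, t }
  { p, s, t }  = { p } ∪ { s, t }
  { p, t, u }  = { p, u } ∪ { t }
  { q, r, s }  = { q, r } ∪ { s }
  { q, r, u }  = { q } ∪ { r, u }
  { q, s, t }  = { p, r, u }ᶜ
  { r, s, t }  = { s, t } ∪ { r }
  { r, s, u }  = { r, u } ∪ { s }
  { p, q, r, s }  = { p, q, s } ∪ { r }
  { p, q, r, t }  = { p, q } ∪ { q, r, t }
  { p, r, s, t }  = { p, s } ∪ { r, t }
  { q, s, t, u }  = { q } ∪ { s, t, u }
  (now 60)
Round 5: +4 →
  { q, s, u }  = { p, r, t }ᶜ
  { q, t, u }  = { p, r, s }ᶜ
  { p, q, t, u }  = { r, s }ᶜ
  { q, r, s, u }  = { p, t }ᶜ
  (now 64)
Round 6: no new sets; the family is a σ-algebra.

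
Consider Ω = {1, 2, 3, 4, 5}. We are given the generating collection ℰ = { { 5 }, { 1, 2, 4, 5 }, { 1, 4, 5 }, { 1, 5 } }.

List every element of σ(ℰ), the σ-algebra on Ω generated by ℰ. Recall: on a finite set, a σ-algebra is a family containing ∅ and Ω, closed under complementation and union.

Initial family (6 sets): { ∅, { 5 }, { 1, 5 }, { 1, 4, 5 }, { 1, 2, 4, 5 }, Ω }.
Pass 1 adds 4:
  { 3 }  = complement { 1, 2, 4, 5 }
  { 2, 3 }  = complement { 1, 4, 5 }
  { 2, 3, 4 }  = complement { 1, 5 }
  { 1, 2, 3, 4 }  = complement { 5 }
  — 10 sets.
Pass 2. New:
  { 3, 5 }  = { 5 } ∪ { 3 }
  { 1, 3, 5 }  = { 3 } ∪ { 1, 5 }
  { 2, 3, 5 }  = { 5 } ∪ { 2, 3 }
  { 1, 2, 3, 5 }  = { 2, 3 } ∪ { 1, 5 }
  { 1, 3, 4, 5 }  = { 1, 4, 5 } ∪ { 3 }
  { 2, 3, 4, 5 }  = { 2, 3, 4 } ∪ { 5 }
  — 16 sets.
Pass 3: 6 new —
  { 1 }  = complement { 2, 3, 4, 5 }
  { 2 }  = complement { 1, 3, 4, 5 }
  { 4 }  = complement { 1, 2, 3, 5 }
  { 1, 4 }  = complement { 2, 3, 5 }
  { 2, 4 }  = complement { 1, 3, 5 }
  { 1, 2, 4 }  = complement { 3, 5 }
  — 22 sets.
Pass 4. New:
  { 1, 2 }  = { 2 } ∪ { 1 }
  { 1, 3 }  = { 3 } ∪ { 1 }
  { 2, 5 }  = { 2 } ∪ { 5 }
  { 3, 4 }  = { 3 } ∪ { 4 }
  { 4, 5 }  = { 5 } ∪ { 4 }
  { 1, 2, 3 }  = { 2, 3 } ∪ { 1 }
  { 1, 2, 5 }  = { 2 } ∪ { 1, 5 }
  { 1, 3, 4 }  = { 3 } ∪ { 1, 4 }
  { 2, 4, 5 }  = { 5 } ∪ { 2, 4 }
  { 3, 4, 5 }  = { 4 } ∪ { 3, 5 }
  — 32 sets.
Pass 5: closed — nothing new.

Therefore σ(ℰ) = { ∅, { 1 }, { 2 }, { 3 }, { 4 }, { 5 }, { 1, 2 }, { 1, 3 }, { 1, 4 }, { 1, 5 }, { 2, 3 }, { 2, 4 }, { 2, 5 }, { 3, 4 }, { 3, 5 }, { 4, 5 }, { 1, 2, 3 }, { 1, 2, 4 }, { 1, 2, 5 }, { 1, 3, 4 }, { 1, 3, 5 }, { 1, 4, 5 }, { 2, 3, 4 }, { 2, 3, 5 }, { 2, 4, 5 }, { 3, 4, 5 }, { 1, 2, 3, 4 }, { 1, 2, 3, 5 }, { 1, 2, 4, 5 }, { 1, 3, 4, 5 }, { 2, 3, 4, 5 }, Ω } (|σ(ℰ)| = 32).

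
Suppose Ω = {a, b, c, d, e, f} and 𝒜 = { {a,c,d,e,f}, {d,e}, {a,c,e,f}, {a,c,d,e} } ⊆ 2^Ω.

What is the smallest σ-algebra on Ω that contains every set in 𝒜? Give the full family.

Seed the family with 𝒜 together with ∅ and Ω: { {}, {d,e}, {a,c,d,e}, {a,c,e,f}, {a,c,d,e,f}, Ω }.
Step 1: +4 →
  {b}  = {a,c,d,e,f}ᶜ
  {b,d}  = {a,c,e,f}ᶜ
  {b,f}  = {a,c,d,e}ᶜ
  {a,b,c,f}  = {d,e}ᶜ
  [10 total]
Step 2: +6 →
  {b,d,e}  = {b} ∪ {d,e}
  {b,d,f}  = {b,f} ∪ {b,d}
  {b,d,e,f}  = {b,f} ∪ {d,e}
  {a,b,c,d,e}  = {b} ∪ {a,c,d,e}
  {a,b,c,d,f}  = {a,b,c,f} ∪ {b,d}
  {a,b,c,e,f}  = {a,c,e,f} ∪ {b}
  [16 total]
Step 3: +6 →
  {d}  = {a,b,c,e,f}ᶜ
  {e}  = {a,b,c,d,f}ᶜ
  {f}  = {a,b,c,d,e}ᶜ
  {a,c}  = {b,d,e,f}ᶜ
  {a,c,e}  = {b,d,f}ᶜ
  {a,c,f}  = {b,d,e}ᶜ
  [22 total]
Step 4 (10 new):
  {b,e}  = {b} ∪ {e}
  {d,f}  = {f} ∪ {d}
  {e,f}  = {f} ∪ {e}
  {a,b,c}  = {b} ∪ {a,c}
  {a,c,d}  = {a,c} ∪ {d}
  {b,e,f}  = {b,f} ∪ {e}
  {d,e,f}  = {f} ∪ {d,e}
  {a,b,c,d}  = {a,c} ∪ {b,d}
  {a,b,c,e}  = {a,c,e} ∪ {b}
  {a,c,d,f}  = {a,c,f} ∪ {d}
  [32 total]
Step 5: already closed under ᶜ and ∪.

Hence σ(𝒜) has 32 members: { {}, {b}, {d}, {e}, {f}, {a,c}, {b,d}, {b,e}, {b,f}, {d,e}, {d,f}, {e,f}, {a,b,c}, {a,c,d}, {a,c,e}, {a,c,f}, {b,d,e}, {b,d,f}, {b,e,f}, {d,e,f}, {a,b,c,d}, {a,b,c,e}, {a,b,c,f}, {a,c,d,e}, {a,c,d,f}, {a,c,e,f}, {b,d,e,f}, {a,b,c,d,e}, {a,b,c,d,f}, {a,b,c,e,f}, {a,c,d,e,f}, Ω }.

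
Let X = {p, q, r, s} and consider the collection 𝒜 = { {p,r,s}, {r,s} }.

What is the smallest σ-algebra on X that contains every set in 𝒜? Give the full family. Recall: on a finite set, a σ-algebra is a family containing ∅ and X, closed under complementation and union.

σ(𝒜) (8 sets): { {}, {p}, {q}, {p,q}, {r,s}, {p,r,s}, {q,r,s}, X }

Working:
Start: 𝒜 ∪ {∅, X} = { {}, {r,s}, {p,r,s}, X }.
Iteration 1 (2 new):
  {q}  = complement {p,r,s}
  {p,q}  = complement {r,s}
  |family| = 6
Iteration 2. New:
  {q,r,s}  = {r,s} ∪ {q}
  |family| = 7
Iteration 3: +1 →
  {p}  = complement {q,r,s}
  |family| = 8
Iteration 4: no new sets; the family is a σ-algebra.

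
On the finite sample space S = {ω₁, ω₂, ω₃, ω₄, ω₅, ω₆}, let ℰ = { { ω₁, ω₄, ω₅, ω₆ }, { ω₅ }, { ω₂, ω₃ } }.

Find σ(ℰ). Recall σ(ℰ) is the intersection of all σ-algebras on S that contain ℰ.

Take S₀ = ℰ ∪ {∅, S} = { {}, { ω₅ }, { ω₂, ω₃ }, { ω₁, ω₄, ω₅, ω₆ }, S }.
Pass 1: +2 →
  { ω₂, ω₃, ω₅ }  = { ω₂, ω₃ } ∪ { ω₅ }
  { ω₁, ω₂, ω₃, ω₄, ω₆ }  = S∖{ ω₅ }
Pass 2. New:
  { ω₁, ω₄, ω₆ }  = S∖{ ω₂, ω₃, ω₅ }
Pass 3 adds nothing — fixpoint reached.

σ(ℰ) = { {}, { ω₅ }, { ω₂, ω₃ }, { ω₁, ω₄, ω₆ }, { ω₂, ω₃, ω₅ }, { ω₁, ω₄, ω₅, ω₆ }, { ω₁, ω₂, ω₃, ω₄, ω₆ }, S }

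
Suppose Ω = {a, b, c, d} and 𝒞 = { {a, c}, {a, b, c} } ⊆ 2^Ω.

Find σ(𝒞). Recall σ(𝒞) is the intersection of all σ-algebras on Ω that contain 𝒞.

Initial family (4 sets): { ∅, {a, c}, {a, b, c}, Ω }.
Round 1: +2 →
  {d}  = complement {a, b, c}
  {b, d}  = complement {a, c}
  |family| = 6
Round 2: 1 new —
  {a, c, d}  = {a, c} ∪ {d}
  |family| = 7
Round 3 (1 new):
  {b}  = complement {a, c, d}
  |family| = 8
Round 4: no new sets; the family is a σ-algebra.

Therefore σ(𝒞) = { ∅, {b}, {d}, {a, c}, {b, d}, {a, b, c}, {a, c, d}, Ω } (|σ(𝒞)| = 8).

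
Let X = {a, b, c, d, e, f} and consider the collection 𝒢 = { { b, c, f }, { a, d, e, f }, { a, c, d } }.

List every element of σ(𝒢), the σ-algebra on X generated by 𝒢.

Start: 𝒢 ∪ {∅, X} = { {}, { a, c, d }, { b, c, f }, { a, d, e, f }, X }.
Iteration 1 adds 5:
  { b, c }  = { a, d, e, f }ᶜ
  { a, d, e }  = { b, c, f }ᶜ
  { b, e, f }  = { a, c, d }ᶜ
  { a, b, c, d, f }  = { a, c, d } ∪ { b, c, f }
  { a, c, d, e, f }  = { a, c, d } ∪ { a, d, e, f }
  |family| = 10
Iteration 2 (7 new):
  { b }  = { a, c, d, e, f }ᶜ
  { e }  = { a, b, c, d, f }ᶜ
  { a, b, c, d }  = { a, c, d } ∪ { b, c }
  { a, c, d, e }  = { a, d, e } ∪ { a, c, d }
  { b, c, e, f }  = { b, c, f } ∪ { b, e, f }
  { a, b, c, d, e }  = { a, d, e } ∪ { b, c }
  { a, b, d, e, f }  = { a, d, e } ∪ { b, e, f }
  |family| = 17
Iteration 3: +8 →
  { c }  = { a, b, d, e, f }ᶜ
  { f }  = { a, b, c, d, e }ᶜ
  { a, d }  = { b, c, e, f }ᶜ
  { b, e }  = { b } ∪ { e }
  { b, f }  = { a, c, d, e }ᶜ
  { e, f }  = { a, b, c, d }ᶜ
  { b, c, e }  = { b, c } ∪ { e }
  { a, b, d, e }  = { a, d, e } ∪ { b }
  |family| = 25
Iteration 4: +7 →
  { c, e }  = { e } ∪ { c }
  { c, f }  = { a, b, d, e }ᶜ
  { a, b, d }  = { b } ∪ { a, d }
  { a, d, f }  = { b, c, e }ᶜ
  { c, e, f }  = { e, f } ∪ { c }
  { a, b, d, f }  = { b, f } ∪ { a, d }
  { a, c, d, f }  = { b, e }ᶜ
  |family| = 32
Iteration 5: no new sets; the family is a σ-algebra.

Hence σ(𝒢) has 32 members: { {}, { b }, { c }, { e }, { f }, { a, d }, { b, c }, { b, e }, { b, f }, { c, e }, { c, f }, { e, f }, { a, b, d }, { a, c, d }, { a, d, e }, { a, d, f }, { b, c, e }, { b, c, f }, { b, e, f }, { c, e, f }, { a, b, c, d }, { a, b, d, e }, { a, b, d, f }, { a, c, d, e }, { a, c, d, f }, { a, d, e, f }, { b, c, e, f }, { a, b, c, d, e }, { a, b, c, d, f }, { a, b, d, e, f }, { a, c, d, e, f }, X }.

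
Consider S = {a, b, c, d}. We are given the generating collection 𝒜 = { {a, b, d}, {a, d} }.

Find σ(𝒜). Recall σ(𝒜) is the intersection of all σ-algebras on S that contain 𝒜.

σ(𝒜) (8 sets): { ∅, {b}, {c}, {a, d}, {b, c}, {a, b, d}, {a, c, d}, S }

Check:
Take S₀ = 𝒜 ∪ {∅, S} = { ∅, {a, d}, {a, b, d}, S }.
Step 1. New:
  {c}  = {a, b, d}ᶜ
  {b, c}  = {a, d}ᶜ
  (now 6)
Step 2. New:
  {a, c, d}  = {c} ∪ {a, d}
  (now 7)
Step 3: 1 new —
  {b}  = {a, c, d}ᶜ
  (now 8)
Step 4: already closed under ᶜ and ∪.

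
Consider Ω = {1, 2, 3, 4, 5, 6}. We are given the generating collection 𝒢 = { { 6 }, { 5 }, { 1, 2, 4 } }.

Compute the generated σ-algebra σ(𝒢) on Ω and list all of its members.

Answer: σ(𝒢) = { ∅, { 3 }, { 5 }, { 6 }, { 3, 5 }, { 3, 6 }, { 5, 6 }, { 1, 2, 4 }, { 3, 5, 6 }, { 1, 2, 3, 4 }, { 1, 2, 4, 5 }, { 1, 2, 4, 6 }, { 1, 2, 3, 4, 5 }, { 1, 2, 3, 4, 6 }, { 1, 2, 4, 5, 6 }, Ω }

Derivation:
Start: 𝒢 ∪ {∅, Ω} = { ∅, { 5 }, { 6 }, { 1, 2, 4 }, Ω }.
Step 1. New:
  { 5, 6 }  = { 5 } ∪ { 6 }
  { 3, 5, 6 }  = Ω∖{ 1, 2, 4 }
  { 1, 2, 4, 5 }  = { 1, 2, 4 } ∪ { 5 }
  { 1, 2, 4, 6 }  = { 1, 2, 4 } ∪ { 6 }
  { 1, 2, 3, 4, 5 }  = Ω∖{ 6 }
  { 1, 2, 3, 4, 6 }  = Ω∖{ 5 }
Step 2: +4 →
  { 3, 5 }  = Ω∖{ 1, 2, 4, 6 }
  { 3, 6 }  = Ω∖{ 1, 2, 4, 5 }
  { 1, 2, 3, 4 }  = Ω∖{ 5, 6 }
  { 1, 2, 4, 5, 6 }  = { 1, 2, 4, 6 } ∪ { 5, 6 }
Step 3: 1 new —
  { 3 }  = Ω∖{ 1, 2, 4, 5, 6 }
Step 4 adds nothing — fixpoint reached.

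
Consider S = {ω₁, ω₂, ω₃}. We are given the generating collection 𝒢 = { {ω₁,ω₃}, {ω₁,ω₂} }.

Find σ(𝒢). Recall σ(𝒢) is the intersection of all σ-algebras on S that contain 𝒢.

Take S₀ = 𝒢 ∪ {∅, S} = { {}, {ω₁,ω₂}, {ω₁,ω₃}, S }.
Step 1: +2 →
  {ω₂}  = complement {ω₁,ω₃}
  {ω₃}  = complement {ω₁,ω₂}
Step 2: 1 new —
  {ω₂,ω₃}  = {ω₃} ∪ {ω₂}
Step 3: 1 new —
  {ω₁}  = complement {ω₂,ω₃}
Step 4 adds nothing — fixpoint reached.

σ(𝒢) = { {}, {ω₁}, {ω₂}, {ω₃}, {ω₁,ω₂}, {ω₁,ω₃}, {ω₂,ω₃}, S }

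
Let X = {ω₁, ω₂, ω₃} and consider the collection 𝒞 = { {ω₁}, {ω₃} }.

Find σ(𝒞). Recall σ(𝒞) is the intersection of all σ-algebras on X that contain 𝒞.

|σ(𝒞)| = 8.  σ(𝒞) = { {}, {ω₁}, {ω₂}, {ω₃}, {ω₁,ω₂}, {ω₁,ω₃}, {ω₂,ω₃}, X }

Working:
Take S₀ = 𝒞 ∪ {∅, X} = { {}, {ω₁}, {ω₃}, X }.
Step 1 adds 3:
  {ω₁,ω₂}  = X∖{ω₃}
  {ω₁,ω₃}  = {ω₃} ∪ {ω₁}
  {ω₂,ω₃}  = X∖{ω₁}
  [7 total]
Step 2: +1 →
  {ω₂}  = X∖{ω₁,ω₃}
  [8 total]
After Step 3 the family is unchanged; done.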